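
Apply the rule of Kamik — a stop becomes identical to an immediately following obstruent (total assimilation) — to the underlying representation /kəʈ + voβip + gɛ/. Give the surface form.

[kəvvoβiggɛ]

/ʈ/ is the segment targeted by the rule; it sits immediately before /v/, so it assimilates completely and surfaces as [v].
The same rule applies at the second boundary: /p/ → [g] next to /g/.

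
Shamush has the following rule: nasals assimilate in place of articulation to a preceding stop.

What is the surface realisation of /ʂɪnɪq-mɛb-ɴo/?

[ʂɪnɪqɴɛbmo]

The rule targets /m/ (voiced bilabial nasal), which sits after the trigger /q/ (uvular).
Changing only its place to uvular gives [ɴ] — the voiced uvular nasal.
The same rule applies at the second boundary: /ɴ/ → [m] next to /b/.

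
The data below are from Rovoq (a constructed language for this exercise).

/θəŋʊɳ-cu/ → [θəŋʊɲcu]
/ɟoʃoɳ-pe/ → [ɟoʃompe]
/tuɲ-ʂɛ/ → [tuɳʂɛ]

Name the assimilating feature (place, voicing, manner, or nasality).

Underlying /ɳ/ is realised as [ɲ] next to /c/; /c/ itself does not change.
The change retroflex → palatal matches the place of the following /c/, identifying this as place assimilation.
The same holds elsewhere in the data: /ɳ/ → [m] before /p/ (retroflex → bilabial, matching bilabial); /ɲ/ → [ɳ] before /ʂ/ (palatal → retroflex, matching retroflex) — only place changes, and always toward the following segment.

place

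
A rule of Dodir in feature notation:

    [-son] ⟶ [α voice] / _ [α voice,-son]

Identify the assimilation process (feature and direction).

regressive voicing assimilation

The rule copies [voice] from the environment onto the target, so the assimilating feature is voicing.
The conditioning segment sits to the right of the focus bar, meaning the trigger follows the segment that changes — regressive assimilation.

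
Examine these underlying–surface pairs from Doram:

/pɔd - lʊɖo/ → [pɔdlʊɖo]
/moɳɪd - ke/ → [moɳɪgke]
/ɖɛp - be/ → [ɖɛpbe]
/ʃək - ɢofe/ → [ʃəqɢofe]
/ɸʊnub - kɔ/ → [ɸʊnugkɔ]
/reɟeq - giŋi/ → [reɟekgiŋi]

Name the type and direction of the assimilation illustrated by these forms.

Underlying /d/ is realised as [g] next to /k/; /k/ itself does not change.
The change alveolar → velar matches the place of the following /k/, identifying this as place assimilation.
Manner and voice are unchanged, so the assimilation is partial, not total.
The other alternating forms pattern the same way: /k/ → [q] before /ɢ/ (velar → uvular, matching uvular); /b/ → [g] before /k/ (bilabial → velar, matching velar); /q/ → [k] before /g/ (uvular → velar, matching velar) — only place changes, and always toward the following segment.
No alternation appears in [pɔdlʊɖo], [ɖɛpbe]: there the adjacent consonants already agree in place (/d/ and /l/ are both alveolar; /p/ and /b/ are both bilabial), so these forms are consistent with the same rule.
Since the segment that changes precedes the conditioning segment, the assimilation is regressive.

regressive place assimilation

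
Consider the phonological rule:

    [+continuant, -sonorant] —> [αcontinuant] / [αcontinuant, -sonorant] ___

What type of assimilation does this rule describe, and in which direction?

The rule copies [continuant] (continuancy) from the environment onto the target fricatives; since [±continuant] encodes the stop/fricative manner contrast, the assimilating dimension is manner.
The conditioning segment sits to the left of the focus bar, meaning the trigger precedes the segment that changes — progressive assimilation.

progressive manner assimilation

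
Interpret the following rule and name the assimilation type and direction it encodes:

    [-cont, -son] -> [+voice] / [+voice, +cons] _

The target ([-cont, -son], stops) acquires [+voice] next to a voiced consonant ([+voice, +cons]) — it takes on the voicing of its neighbour, so the feature that spreads is voicing.
The conditioning segment sits to the left of the focus bar, meaning the trigger precedes the segment that changes — progressive assimilation.

progressive voicing assimilation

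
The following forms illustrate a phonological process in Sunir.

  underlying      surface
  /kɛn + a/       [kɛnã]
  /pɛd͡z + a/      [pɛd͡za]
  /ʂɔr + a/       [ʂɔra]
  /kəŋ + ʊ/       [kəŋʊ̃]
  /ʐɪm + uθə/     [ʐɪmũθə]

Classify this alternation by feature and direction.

progressive nasality assimilation (vowel nasalisation)

The vowel /a/ surfaces as nasalised [ã] next to the preceding nasal /n/ — it has acquired the [+nasal] feature of its neighbour.
Likewise in the remaining data: /ʊ/ → [ʊ̃] after /ŋ/; /u/ → [ũ] after /m/ — each time a vowel is nasalised next to a preceding nasal.
No change occurs in [pɛd͡za], [ʂɔra] because the vowel at the boundary is adjacent to an oral consonant, not a nasal (/a/ next to /d͡z/; /a/ next to /r/).
Because the conditioning nasal is to the left of the vowel that changes, the process is progressive (perseverative).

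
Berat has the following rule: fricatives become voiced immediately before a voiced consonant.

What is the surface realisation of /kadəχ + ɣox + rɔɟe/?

[kadəʁɣoɣrɔɟe]

The rule targets /χ/ (voiceless uvular fricative), which sits before the trigger /ɣ/ (voiced).
A voiced uvular fricative is [ʁ], so the surface segment is [ʁ].
The same rule applies at the second boundary: /x/ → [ɣ] next to /r/.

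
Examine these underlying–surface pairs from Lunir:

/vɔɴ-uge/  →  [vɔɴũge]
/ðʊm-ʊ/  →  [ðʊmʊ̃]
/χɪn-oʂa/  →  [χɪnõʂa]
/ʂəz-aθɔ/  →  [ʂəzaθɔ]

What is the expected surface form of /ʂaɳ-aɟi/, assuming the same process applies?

[ʂaɳãɟi]

The data show progressive nasality assimilation (vowel nasalisation): /u/ → [ũ] after /ɴ/; /ʊ/ → [ʊ̃] after /m/; /o/ → [õ] after /n/ — a vowel is nasalised by an immediately preceding nasal consonant.
No change occurs in [ʂəzaθɔ] because the vowel at the boundary is adjacent to an oral consonant, not a nasal (/a/ next to /z/).
/a/ sits next to the nasal /ɳ/ and is therefore nasalised to [ã].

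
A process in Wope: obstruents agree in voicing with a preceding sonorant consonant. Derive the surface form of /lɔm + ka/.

/k/ is a voiceless velar stop. The preceding trigger /m/ is voiced, so /k/ must become voiced as well.
Changing only its voicing to voiced gives [g] — the voiced velar stop.

[lɔmga]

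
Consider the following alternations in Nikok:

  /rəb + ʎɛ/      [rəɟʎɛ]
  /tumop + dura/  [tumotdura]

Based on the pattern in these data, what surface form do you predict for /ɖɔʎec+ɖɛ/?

[ɖɔʎeʈɖɛ]

The data show regressive place assimilation: /b/ → [ɟ] before /ʎ/; /p/ → [t] before /d/. In each pair only place changes, matching the following consonant, while manner and voice stay constant.
The rule targets /c/ (voiceless palatal stop), which sits before the trigger /ɖ/ (retroflex).
A voiceless retroflex stop is [ʈ], so the surface segment is [ʈ].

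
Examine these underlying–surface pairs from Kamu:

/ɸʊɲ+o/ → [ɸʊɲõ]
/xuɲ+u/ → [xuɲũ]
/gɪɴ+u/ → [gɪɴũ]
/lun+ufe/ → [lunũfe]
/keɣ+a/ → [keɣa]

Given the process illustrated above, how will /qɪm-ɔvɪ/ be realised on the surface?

The data show progressive nasality assimilation (vowel nasalisation): /o/ → [õ] after /ɲ/; /u/ → [ũ] after /ɲ/; /u/ → [ũ] after /ɴ/; /u/ → [ũ] after /n/ — a vowel is nasalised by an immediately preceding nasal consonant.
No change occurs in [keɣa] because the vowel at the boundary is adjacent to an oral consonant, not a nasal (/a/ next to /ɣ/).
The vowel /ɔ/ is adjacent to the preceding nasal /m/, so it acquires [+nasal] and surfaces as [ɔ̃].

[qɪmɔ̃vɪ]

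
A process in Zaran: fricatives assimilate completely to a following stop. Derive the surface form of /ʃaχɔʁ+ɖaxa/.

[ʃaχɔɖɖaxa]

/ʁ/ is the segment targeted by the rule; it sits immediately before /ɖ/, so it assimilates completely and surfaces as [ɖ].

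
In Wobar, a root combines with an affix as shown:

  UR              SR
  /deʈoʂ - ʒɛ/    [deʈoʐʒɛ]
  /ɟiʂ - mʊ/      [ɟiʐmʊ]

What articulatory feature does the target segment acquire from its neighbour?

The segment that alternates is /ʂ/, which surfaces as [ʐ] when adjacent to /ʒ/.
/ʂ/ is voiceless while /ʒ/ is voiced; the output [ʐ] is voiced, matching the trigger — so the feature that spreads is voicing.
The other alternating form patterns the same way: /ʂ/ → [ʐ] before /m/ (voiceless → voiced, matching voiced) — only voicing changes, and always toward the following segment.

voicing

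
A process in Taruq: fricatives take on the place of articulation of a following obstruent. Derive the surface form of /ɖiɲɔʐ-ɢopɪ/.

The rule targets /ʐ/ (voiced retroflex fricative), which sits before the trigger /ɢ/ (uvular).
Changing only its place to uvular gives [ʁ] — the voiced uvular fricative.

[ɖiɲɔʁɢopɪ]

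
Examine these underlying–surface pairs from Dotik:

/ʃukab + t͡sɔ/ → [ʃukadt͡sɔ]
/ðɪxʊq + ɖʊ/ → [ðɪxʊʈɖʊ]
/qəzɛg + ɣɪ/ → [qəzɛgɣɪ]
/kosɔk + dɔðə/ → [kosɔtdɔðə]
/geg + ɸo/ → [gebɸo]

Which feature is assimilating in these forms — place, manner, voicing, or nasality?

place

The segment that alternates is /b/, which surfaces as [d] when adjacent to /t͡s/.
The change bilabial → alveolar matches the place of the following /t͡s/, identifying this as place assimilation.
Checking the remaining alternations: /q/ → [ʈ] before /ɖ/ (uvular → retroflex, matching retroflex); /k/ → [t] before /d/ (velar → alveolar, matching alveolar); /g/ → [b] before /ɸ/ (velar → bilabial, matching bilabial) — only place changes, and always toward the following segment.
Nothing changes in [qəzɛgɣɪ]: there the adjacent consonants already agree in place (/g/ and /ɣ/ are both velar), so this form is consistent with the same rule.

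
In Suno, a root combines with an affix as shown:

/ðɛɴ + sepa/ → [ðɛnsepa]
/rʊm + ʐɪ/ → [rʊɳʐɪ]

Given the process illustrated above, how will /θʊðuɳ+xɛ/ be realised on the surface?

The data show regressive place assimilation: /ɴ/ → [n] before /s/; /m/ → [ɳ] before /ʐ/. In each pair only place changes, matching the following consonant, while manner and voice stay constant.
The rule targets /ɳ/ (voiced retroflex nasal), which sits before the trigger /x/ (velar).
A voiced velar nasal is [ŋ], so the surface segment is [ŋ].

[θʊðuŋxɛ]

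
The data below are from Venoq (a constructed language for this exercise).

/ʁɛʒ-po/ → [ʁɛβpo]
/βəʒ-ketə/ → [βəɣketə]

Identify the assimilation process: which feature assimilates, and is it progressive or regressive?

Underlying /ʒ/ is realised as [β] next to /p/; /p/ itself does not change.
The change postalveolar → bilabial matches the place of the following /p/, identifying this as place assimilation.
Manner and voice are unchanged, so the assimilation is partial, not total.
The same holds elsewhere in the data: /ʒ/ → [ɣ] before /k/ (postalveolar → velar, matching velar) — only place changes, and always toward the following segment.
The trigger is the following segment, so the direction is regressive (anticipatory).

regressive place assimilation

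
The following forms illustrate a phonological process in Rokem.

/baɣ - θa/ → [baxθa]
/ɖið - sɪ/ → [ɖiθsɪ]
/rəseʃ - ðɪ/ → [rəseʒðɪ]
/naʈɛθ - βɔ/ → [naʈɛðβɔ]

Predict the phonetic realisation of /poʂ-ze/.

[poʐze]

The data show regressive voicing assimilation: /ɣ/ → [x] before /θ/; /ð/ → [θ] before /s/; /ʃ/ → [ʒ] before /ð/; /θ/ → [ð] before /β/. In each pair only voicing changes, matching the following consonant, while place and manner stay constant.
The rule targets /ʂ/ (voiceless retroflex fricative), which sits before the trigger /z/ (voiced).
A voiced retroflex fricative is [ʐ], so the surface segment is [ʐ].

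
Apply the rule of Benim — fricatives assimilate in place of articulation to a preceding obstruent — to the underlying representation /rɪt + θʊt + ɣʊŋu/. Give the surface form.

[rɪtsʊtzʊŋu]

The rule targets /θ/ (voiceless dental fricative), which sits after the trigger /t/ (alveolar).
Changing only its place to alveolar gives [s] — the voiceless alveolar fricative.
At the second juncture, /ɣ/ likewise becomes [z] adjacent to /t/.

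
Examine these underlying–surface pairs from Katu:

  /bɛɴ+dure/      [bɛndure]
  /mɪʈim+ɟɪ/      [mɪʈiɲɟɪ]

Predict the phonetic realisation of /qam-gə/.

The data show regressive place assimilation: /ɴ/ → [n] before /d/; /m/ → [ɲ] before /ɟ/. In each pair only place changes, matching the following consonant, while manner and voice stay constant.
/m/ is a voiced bilabial nasal. The following trigger /g/ is velar, so /m/ must become velar as well.
The voiced velar nasal is [ŋ], so /m/ → [ŋ].

[qaŋgə]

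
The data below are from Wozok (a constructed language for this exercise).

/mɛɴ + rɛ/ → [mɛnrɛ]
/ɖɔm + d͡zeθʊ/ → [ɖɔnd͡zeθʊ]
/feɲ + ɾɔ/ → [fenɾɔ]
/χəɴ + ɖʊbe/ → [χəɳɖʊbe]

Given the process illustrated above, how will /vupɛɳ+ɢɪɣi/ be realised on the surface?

[vupɛɴɢɪɣi]

The data show regressive place assimilation: /ɴ/ → [n] before /r/; /m/ → [n] before /d͡z/; /ɲ/ → [n] before /ɾ/; /ɴ/ → [ɳ] before /ɖ/. In each pair only place changes, matching the following consonant, while manner and voice stay constant.
The rule targets /ɳ/ (voiced retroflex nasal), which sits before the trigger /ɢ/ (uvular).
Changing only its place to uvular gives [ɴ] — the voiced uvular nasal.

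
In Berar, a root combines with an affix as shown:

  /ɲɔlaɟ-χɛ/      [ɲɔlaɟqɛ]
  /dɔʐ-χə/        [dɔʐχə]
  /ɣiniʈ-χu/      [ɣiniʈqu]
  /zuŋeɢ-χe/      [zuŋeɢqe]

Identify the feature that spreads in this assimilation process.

manner

Underlying /χ/ is realised as [q] next to /ɟ/; /ɟ/ itself does not change.
The change fricative → stop matches the manner of the preceding /ɟ/, identifying this as manner assimilation.
Checking the remaining alternations: /χ/ → [q] after /ʈ/ (fricative → stop, matching a stop); /χ/ → [q] after /ɢ/ (fricative → stop, matching a stop) — only manner changes, and always toward the preceding segment.
Nothing changes in [dɔʐχə]: there the adjacent consonants already agree in manner (/χ/ and /ʐ/ are both fricatives), so this form is consistent with the same rule.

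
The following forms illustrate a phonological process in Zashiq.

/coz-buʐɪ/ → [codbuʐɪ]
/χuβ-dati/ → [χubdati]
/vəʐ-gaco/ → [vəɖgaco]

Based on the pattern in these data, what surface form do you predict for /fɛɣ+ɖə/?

The data show regressive manner assimilation: /z/ → [d] before /b/; /β/ → [b] before /d/; /ʐ/ → [ɖ] before /g/. In each pair only manner changes, matching the following consonant, while place and voice stay constant.
/ɣ/ is a voiced velar fricative. The following trigger /ɖ/ is a stop, so /ɣ/ must become a stop as well.
A voiced velar stop is [g], so the surface segment is [g].

[fɛgɖə]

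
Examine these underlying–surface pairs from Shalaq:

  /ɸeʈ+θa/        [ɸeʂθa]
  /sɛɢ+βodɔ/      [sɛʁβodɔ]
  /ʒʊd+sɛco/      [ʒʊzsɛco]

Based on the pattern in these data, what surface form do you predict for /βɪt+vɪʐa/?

[βɪsvɪʐa]

The data show regressive manner assimilation: /ʈ/ → [ʂ] before /θ/; /ɢ/ → [ʁ] before /β/; /d/ → [z] before /s/. In each pair only manner changes, matching the following consonant, while place and voice stay constant.
The rule targets /t/ (voiceless alveolar stop), which sits before the trigger /v/ (fricative).
A voiceless alveolar fricative is [s], so the surface segment is [s].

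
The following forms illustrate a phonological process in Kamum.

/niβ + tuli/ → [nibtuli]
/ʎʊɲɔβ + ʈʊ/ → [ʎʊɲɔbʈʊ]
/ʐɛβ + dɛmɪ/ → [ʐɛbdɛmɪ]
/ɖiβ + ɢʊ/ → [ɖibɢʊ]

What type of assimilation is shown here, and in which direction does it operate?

Comparing underlying and surface forms, /β/ → [b] is the alternation; the neighbouring /t/ is constant.
/β/ is a fricative while /t/ is a stop; the output [b] is a stop, matching the trigger — so the feature that spreads is manner.
Place and voice are unchanged, so the assimilation is partial, not total.
The other alternating forms pattern the same way: /β/ → [b] before /ʈ/ (fricative → stop, matching a stop); /β/ → [b] before /d/ (fricative → stop, matching a stop); /β/ → [b] before /ɢ/ (fricative → stop, matching a stop) — only manner changes, and always toward the following segment.
The trigger is the following segment, so the direction is regressive (anticipatory).

regressive manner assimilation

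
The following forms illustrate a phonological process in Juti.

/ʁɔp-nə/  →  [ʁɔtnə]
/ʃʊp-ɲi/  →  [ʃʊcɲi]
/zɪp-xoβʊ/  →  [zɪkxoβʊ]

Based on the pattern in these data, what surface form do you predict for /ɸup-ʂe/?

The data show regressive place assimilation: /p/ → [t] before /n/; /p/ → [c] before /ɲ/; /p/ → [k] before /x/. In each pair only place changes, matching the following consonant, while manner and voice stay constant.
/p/ is a voiceless bilabial stop. The following trigger /ʂ/ is retroflex, so /p/ must become retroflex as well.
A voiceless retroflex stop is [ʈ], so the surface segment is [ʈ].

[ɸuʈʂe]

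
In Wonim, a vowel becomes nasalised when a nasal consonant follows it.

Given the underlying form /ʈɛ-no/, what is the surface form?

[ʈɛ̃no]

/ɛ/ sits next to the nasal /n/ and is therefore nasalised to [ɛ̃].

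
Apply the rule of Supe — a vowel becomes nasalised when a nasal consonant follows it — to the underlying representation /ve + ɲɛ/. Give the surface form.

The vowel /e/ is adjacent to the following nasal /ɲ/, so it acquires [+nasal] and surfaces as [ẽ].

[vẽɲɛ]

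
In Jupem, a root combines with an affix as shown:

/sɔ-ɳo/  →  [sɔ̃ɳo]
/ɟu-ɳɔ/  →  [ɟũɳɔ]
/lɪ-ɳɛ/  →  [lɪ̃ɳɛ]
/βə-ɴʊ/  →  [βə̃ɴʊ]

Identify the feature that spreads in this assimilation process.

The vowel /ɔ/ surfaces as nasalised [ɔ̃] next to the following nasal /ɳ/ — it has acquired the [+nasal] feature of its neighbour.
Likewise in the remaining data: /u/ → [ũ] before /ɳ/; /ɪ/ → [ɪ̃] before /ɳ/; /ə/ → [ə̃] before /ɴ/ — each time a vowel is nasalised next to a following nasal.

nasality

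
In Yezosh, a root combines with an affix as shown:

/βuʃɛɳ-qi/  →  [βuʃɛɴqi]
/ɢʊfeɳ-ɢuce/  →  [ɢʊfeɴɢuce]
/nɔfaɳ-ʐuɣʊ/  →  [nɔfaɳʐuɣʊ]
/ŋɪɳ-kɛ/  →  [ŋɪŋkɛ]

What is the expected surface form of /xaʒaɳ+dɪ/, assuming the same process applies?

The data show regressive place assimilation: /ɳ/ → [ɴ] before /q/; /ɳ/ → [ɴ] before /ɢ/; /ɳ/ → [ŋ] before /k/. In each pair only place changes, matching the following consonant, while manner and voice stay constant.
No alternation appears in [nɔfaɳʐuɣʊ]: there the adjacent consonants already agree in place (/ɳ/ and /ʐ/ are both retroflex), so this form is consistent with the same rule.
The rule targets /ɳ/ (voiced retroflex nasal), which sits before the trigger /d/ (alveolar).
A voiced alveolar nasal is [n], so the surface segment is [n].

[xaʒandɪ]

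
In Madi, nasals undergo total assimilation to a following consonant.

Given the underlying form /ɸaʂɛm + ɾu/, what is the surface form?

[ɸaʂɛɾɾu]

/m/ is the segment targeted by the rule; it sits immediately before /ɾ/, so it assimilates completely and surfaces as [ɾ].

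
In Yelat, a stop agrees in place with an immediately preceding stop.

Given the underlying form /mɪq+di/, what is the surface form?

The rule targets /d/ (voiced alveolar stop), which sits after the trigger /q/ (uvular).
Changing only its place to uvular gives [ɢ] — the voiced uvular stop.

[mɪqɢi]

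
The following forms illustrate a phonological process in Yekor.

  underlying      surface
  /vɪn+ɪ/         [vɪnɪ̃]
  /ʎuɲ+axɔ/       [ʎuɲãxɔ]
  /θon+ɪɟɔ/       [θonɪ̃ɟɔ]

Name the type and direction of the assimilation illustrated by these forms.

The vowel /ɪ/ surfaces as nasalised [ɪ̃] next to the preceding nasal /n/ — it has acquired the [+nasal] feature of its neighbour.
The other form shows the same pattern: /a/ → [ã] after /ɲ/ — each time a vowel is nasalised next to a preceding nasal.
Because the conditioning nasal is to the left of the vowel that changes, the process is progressive (perseverative).

progressive nasality assimilation (vowel nasalisation)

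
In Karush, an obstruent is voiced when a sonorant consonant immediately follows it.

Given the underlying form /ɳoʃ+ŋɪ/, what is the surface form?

[ɳoʒŋɪ]

The rule targets /ʃ/ (voiceless postalveolar fricative), which sits before the trigger /ŋ/ (voiced).
Changing only its voicing to voiced gives [ʒ] — the voiced postalveolar fricative.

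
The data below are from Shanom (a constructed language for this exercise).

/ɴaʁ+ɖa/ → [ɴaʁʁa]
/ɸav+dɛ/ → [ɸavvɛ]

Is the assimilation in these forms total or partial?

total assimilation

Comparing underlying and surface forms, /ɖ/ → [ʁ] is the alternation; the neighbouring /ʁ/ is constant.
The output [ʁ] is identical to the trigger /ʁ/ — every feature (place, manner, voicing) has been copied — so this is total assimilation.
The remaining alternation confirms this: /d/ → [v] after /v/ — in each case the output is a copy of the preceding consonant.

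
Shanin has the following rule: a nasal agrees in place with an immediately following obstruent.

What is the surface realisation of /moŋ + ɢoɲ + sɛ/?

/ŋ/ is a voiced velar nasal. The following trigger /ɢ/ is uvular, so /ŋ/ must become uvular as well.
The voiced uvular nasal is [ɴ], so /ŋ/ → [ɴ].
The same rule applies at the second boundary: /ɲ/ → [n] next to /s/.

[moɴɢonsɛ]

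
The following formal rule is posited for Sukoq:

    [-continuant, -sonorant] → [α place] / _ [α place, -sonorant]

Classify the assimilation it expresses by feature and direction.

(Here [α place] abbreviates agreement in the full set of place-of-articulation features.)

The rule copies the place features (abbreviated [place]) from the environment onto the target, so the assimilating feature is place.
The conditioning segment sits to the right of the focus bar, meaning the trigger follows the segment that changes — regressive assimilation.

regressive place assimilation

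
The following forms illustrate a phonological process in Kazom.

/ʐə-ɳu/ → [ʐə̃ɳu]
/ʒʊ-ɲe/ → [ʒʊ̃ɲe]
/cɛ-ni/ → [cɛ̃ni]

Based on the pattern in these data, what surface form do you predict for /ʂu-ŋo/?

[ʂũŋo]

The data show regressive nasality assimilation (vowel nasalisation): /ə/ → [ə̃] before /ɳ/; /ʊ/ → [ʊ̃] before /ɲ/; /ɛ/ → [ɛ̃] before /n/ — a vowel is nasalised by an immediately following nasal consonant.
The vowel /u/ is adjacent to the following nasal /ŋ/, so it acquires [+nasal] and surfaces as [ũ].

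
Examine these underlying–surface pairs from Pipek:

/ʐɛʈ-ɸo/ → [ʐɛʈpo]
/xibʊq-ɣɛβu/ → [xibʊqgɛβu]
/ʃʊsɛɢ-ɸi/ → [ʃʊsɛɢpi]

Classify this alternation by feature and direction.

progressive manner assimilation

Underlying /ɸ/ is realised as [p] next to /ʈ/; /ʈ/ itself does not change.
The change fricative → stop matches the manner of the preceding /ʈ/, identifying this as manner assimilation.
Place and voice are unchanged, so the assimilation is partial, not total.
The same holds elsewhere in the data: /ɣ/ → [g] after /q/ (fricative → stop, matching a stop); /ɸ/ → [p] after /ɢ/ (fricative → stop, matching a stop) — only manner changes, and always toward the preceding segment.
The trigger is the preceding segment, so the direction is progressive (perseverative).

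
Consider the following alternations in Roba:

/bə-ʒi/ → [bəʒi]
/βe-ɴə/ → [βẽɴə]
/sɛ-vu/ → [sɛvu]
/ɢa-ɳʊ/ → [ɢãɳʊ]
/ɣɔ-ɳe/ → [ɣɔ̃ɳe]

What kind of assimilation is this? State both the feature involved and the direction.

regressive nasality assimilation (vowel nasalisation)

The vowel /e/ surfaces as nasalised [ẽ] next to the following nasal /ɴ/ — it has acquired the [+nasal] feature of its neighbour.
The other forms show the same pattern: /a/ → [ã] before /ɳ/; /ɔ/ → [ɔ̃] before /ɳ/ — each time a vowel is nasalised next to a following nasal.
No change occurs in [bəʒi], [sɛvu] because the vowel at the boundary is adjacent to an oral consonant, not a nasal (/ə/ next to /ʒ/; /ɛ/ next to /v/).
Because the conditioning nasal is to the right of the vowel that changes, the process is regressive (anticipatory).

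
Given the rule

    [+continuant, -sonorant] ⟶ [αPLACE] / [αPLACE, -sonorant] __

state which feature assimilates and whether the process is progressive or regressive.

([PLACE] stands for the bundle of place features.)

progressive place assimilation

The rule copies the place features (abbreviated [PLACE]) from the environment onto the target, so the assimilating feature is place.
The conditioning segment sits to the left of the focus bar, meaning the trigger precedes the segment that changes — progressive assimilation.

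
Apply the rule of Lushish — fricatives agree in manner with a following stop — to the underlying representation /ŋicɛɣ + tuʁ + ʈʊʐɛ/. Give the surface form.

[ŋicɛgtuɢʈʊʐɛ]

The rule targets /ɣ/ (voiced velar fricative), which sits before the trigger /t/ (stop).
The voiced velar stop is [g], so /ɣ/ → [g].
The same rule applies at the second boundary: /ʁ/ → [ɢ] next to /ʈ/.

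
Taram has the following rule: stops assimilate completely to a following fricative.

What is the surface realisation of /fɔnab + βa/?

/b/ is the segment targeted by the rule; it sits immediately before /β/, so it assimilates completely and surfaces as [β].

[fɔnaββa]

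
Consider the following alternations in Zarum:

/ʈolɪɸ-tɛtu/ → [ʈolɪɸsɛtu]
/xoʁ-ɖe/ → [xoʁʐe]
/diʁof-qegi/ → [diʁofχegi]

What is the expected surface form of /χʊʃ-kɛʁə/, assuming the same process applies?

[χʊʃxɛʁə]

The data show progressive manner assimilation: /t/ → [s] after /ɸ/; /ɖ/ → [ʐ] after /ʁ/; /q/ → [χ] after /f/. In each pair only manner changes, matching the preceding consonant, while place and voice stay constant.
The rule targets /k/ (voiceless velar stop), which sits after the trigger /ʃ/ (fricative).
The voiceless velar fricative is [x], so /k/ → [x].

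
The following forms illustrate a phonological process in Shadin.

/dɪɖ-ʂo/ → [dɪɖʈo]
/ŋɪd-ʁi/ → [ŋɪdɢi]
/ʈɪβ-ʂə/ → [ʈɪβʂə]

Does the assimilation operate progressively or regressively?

progressive

Underlying /ʂ/ is realised as [ʈ] next to /ɖ/; /ɖ/ itself does not change.
The change fricative → stop matches the manner of the preceding /ɖ/, identifying this as manner assimilation.
The same holds elsewhere in the data: /ʁ/ → [ɢ] after /d/ (fricative → stop, matching a stop) — only manner changes, and always toward the preceding segment.
No alternation appears in [ʈɪβʂə]: there the adjacent consonants already agree in manner (/ʂ/ and /β/ are both fricatives), so this form is consistent with the same rule.
The trigger is the preceding segment, so the direction is progressive (perseverative).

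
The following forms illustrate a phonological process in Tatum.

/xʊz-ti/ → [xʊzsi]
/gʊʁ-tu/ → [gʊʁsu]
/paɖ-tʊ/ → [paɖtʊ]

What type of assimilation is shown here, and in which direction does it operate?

progressive manner assimilation

Underlying /t/ is realised as [s] next to /z/; /z/ itself does not change.
The change stop → fricative matches the manner of the preceding /z/, identifying this as manner assimilation.
Place and voice are unchanged, so the assimilation is partial, not total.
Checking the remaining alternation: /t/ → [s] after /ʁ/ (stop → fricative, matching a fricative) — only manner changes, and always toward the preceding segment.
No alternation appears in [paɖtʊ]: there the adjacent consonants already agree in manner (/t/ and /ɖ/ are both stops), so this form is consistent with the same rule.
The trigger is the preceding segment, so the direction is progressive (perseverative).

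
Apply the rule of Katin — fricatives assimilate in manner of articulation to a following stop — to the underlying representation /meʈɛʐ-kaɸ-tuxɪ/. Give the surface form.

/ʐ/ is a voiced retroflex fricative. The following trigger /k/ is a stop, so /ʐ/ must become a stop as well.
The voiced retroflex stop is [ɖ], so /ʐ/ → [ɖ].
At the second juncture, /ɸ/ likewise becomes [p] adjacent to /t/.

[meʈɛɖkaptuxɪ]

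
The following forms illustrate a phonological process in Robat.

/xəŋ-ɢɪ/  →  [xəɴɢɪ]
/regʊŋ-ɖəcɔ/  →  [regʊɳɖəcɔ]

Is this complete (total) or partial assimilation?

Comparing underlying and surface forms, /ŋ/ → [ɴ] is the alternation; the neighbouring /ɢ/ is constant.
The change velar → uvular matches the place of the following /ɢ/, identifying this as place assimilation.
Manner and voice are unchanged, so the assimilation is partial, not total.
The other alternating form patterns the same way: /ŋ/ → [ɳ] before /ɖ/ (velar → retroflex, matching retroflex) — only place changes, and always toward the following segment.

partial assimilation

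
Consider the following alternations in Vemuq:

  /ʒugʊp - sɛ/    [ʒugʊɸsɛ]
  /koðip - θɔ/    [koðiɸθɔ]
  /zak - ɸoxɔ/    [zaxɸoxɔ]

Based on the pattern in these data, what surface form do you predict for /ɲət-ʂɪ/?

The data show regressive manner assimilation: /p/ → [ɸ] before /s/; /p/ → [ɸ] before /θ/; /k/ → [x] before /ɸ/. In each pair only manner changes, matching the following consonant, while place and voice stay constant.
The rule targets /t/ (voiceless alveolar stop), which sits before the trigger /ʂ/ (fricative).
Changing only its manner to fricative gives [s] — the voiceless alveolar fricative.

[ɲəsʂɪ]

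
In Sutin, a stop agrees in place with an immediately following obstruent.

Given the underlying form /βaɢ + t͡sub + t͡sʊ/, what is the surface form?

[βadt͡sudt͡sʊ]

The rule targets /ɢ/ (voiced uvular stop), which sits before the trigger /t͡s/ (alveolar).
Changing only its place to alveolar gives [d] — the voiced alveolar stop.
The same rule applies at the second boundary: /b/ → [d] next to /t͡s/.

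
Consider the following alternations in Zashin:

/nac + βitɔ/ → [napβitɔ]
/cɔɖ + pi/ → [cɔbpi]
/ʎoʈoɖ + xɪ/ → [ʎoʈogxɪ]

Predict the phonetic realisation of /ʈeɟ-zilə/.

The data show regressive place assimilation: /c/ → [p] before /β/; /ɖ/ → [b] before /p/; /ɖ/ → [g] before /x/. In each pair only place changes, matching the following consonant, while manner and voice stay constant.
The rule targets /ɟ/ (voiced palatal stop), which sits before the trigger /z/ (alveolar).
Changing only its place to alveolar gives [d] — the voiced alveolar stop.

[ʈedzilə]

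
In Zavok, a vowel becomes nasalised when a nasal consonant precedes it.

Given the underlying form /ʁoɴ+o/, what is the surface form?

The vowel /o/ is adjacent to the preceding nasal /ɴ/, so it acquires [+nasal] and surfaces as [õ].

[ʁoɴõ]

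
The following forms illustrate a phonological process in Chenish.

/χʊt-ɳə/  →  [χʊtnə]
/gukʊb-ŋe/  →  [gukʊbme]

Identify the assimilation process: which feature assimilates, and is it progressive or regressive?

progressive place assimilation

Underlying /ɳ/ is realised as [n] next to /t/; /t/ itself does not change.
The change retroflex → alveolar matches the place of the preceding /t/, identifying this as place assimilation.
Manner and voice are unchanged, so the assimilation is partial, not total.
The same holds elsewhere in the data: /ŋ/ → [m] after /b/ (velar → bilabial, matching bilabial) — only place changes, and always toward the preceding segment.
Since the segment that changes follows the conditioning segment, the assimilation is progressive.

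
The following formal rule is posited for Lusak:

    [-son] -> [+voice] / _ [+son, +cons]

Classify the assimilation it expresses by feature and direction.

The target ([-son], obstruents) acquires [+voice] next to a sonorant consonant ([+son, +cons]) — it takes on the voicing of its neighbour, so the feature that spreads is voicing.
The conditioning segment sits to the right of the focus bar, meaning the trigger follows the segment that changes — regressive assimilation.

regressive voicing assimilation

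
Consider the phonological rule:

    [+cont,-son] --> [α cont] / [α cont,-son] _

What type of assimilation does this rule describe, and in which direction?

The shared variable α links the value of [cont] on the target to that of the neighbouring obstruent. [cont] distinguishes stops from fricatives — a manner-of-articulation feature — so this is manner assimilation.
Since the environment is written before the underscore, the trigger precedes the target; the direction is progressive.

progressive manner assimilation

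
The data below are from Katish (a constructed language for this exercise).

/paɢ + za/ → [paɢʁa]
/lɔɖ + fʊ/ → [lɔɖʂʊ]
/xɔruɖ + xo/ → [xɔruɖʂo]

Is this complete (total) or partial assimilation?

partial assimilation

The segment that alternates is /z/, which surfaces as [ʁ] when adjacent to /ɢ/.
/z/ is alveolar while /ɢ/ is uvular; the output [ʁ] is uvular, matching the trigger — so the feature that spreads is place.
Manner and voice are unchanged, so the assimilation is partial, not total.
The same holds elsewhere in the data: /f/ → [ʂ] after /ɖ/ (labiodental → retroflex, matching retroflex); /x/ → [ʂ] after /ɖ/ (velar → retroflex, matching retroflex) — only place changes, and always toward the preceding segment.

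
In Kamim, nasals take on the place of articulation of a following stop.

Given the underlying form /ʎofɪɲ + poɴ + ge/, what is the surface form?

[ʎofɪmpoŋge]

/ɲ/ is a voiced palatal nasal. The following trigger /p/ is bilabial, so /ɲ/ must become bilabial as well.
Changing only its place to bilabial gives [m] — the voiced bilabial nasal.
At the second juncture, /ɴ/ likewise becomes [ŋ] adjacent to /g/.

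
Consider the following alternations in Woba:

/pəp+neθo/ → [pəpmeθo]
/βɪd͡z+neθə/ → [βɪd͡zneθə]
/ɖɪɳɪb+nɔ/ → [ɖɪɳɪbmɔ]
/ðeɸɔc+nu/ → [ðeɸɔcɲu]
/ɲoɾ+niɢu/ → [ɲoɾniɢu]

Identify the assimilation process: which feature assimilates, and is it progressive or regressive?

progressive place assimilation

The segment that alternates is /n/, which surfaces as [m] when adjacent to /p/.
The change alveolar → bilabial matches the place of the preceding /p/, identifying this as place assimilation.
Manner and voice are unchanged, so the assimilation is partial, not total.
The other alternating forms pattern the same way: /n/ → [m] after /b/ (alveolar → bilabial, matching bilabial); /n/ → [ɲ] after /c/ (alveolar → palatal, matching palatal) — only place changes, and always toward the preceding segment.
Nothing changes in [βɪd͡zneθə], [ɲoɾniɢu]: there the adjacent consonants already agree in place (/n/ and /d͡z/ are both alveolar; /n/ and /ɾ/ are both alveolar), so these forms are consistent with the same rule.
Since the segment that changes follows the conditioning segment, the assimilation is progressive.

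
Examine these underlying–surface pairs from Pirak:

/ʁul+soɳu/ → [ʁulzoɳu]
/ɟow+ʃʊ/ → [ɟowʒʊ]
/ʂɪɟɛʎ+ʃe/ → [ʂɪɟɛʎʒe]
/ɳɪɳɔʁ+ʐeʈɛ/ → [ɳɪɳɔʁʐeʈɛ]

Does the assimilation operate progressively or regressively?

progressive

The segment that alternates is /s/, which surfaces as [z] when adjacent to /l/.
The change voiceless → voiced matches the voicing of the preceding /l/, identifying this as voicing assimilation.
The other alternating forms pattern the same way: /ʃ/ → [ʒ] after /w/ (voiceless → voiced, matching voiced); /ʃ/ → [ʒ] after /ʎ/ (voiceless → voiced, matching voiced) — only voicing changes, and always toward the preceding segment.
Nothing changes in [ɳɪɳɔʁʐeʈɛ]: there the adjacent consonants already agree in voicing (/ʐ/ and /ʁ/ are both voiced), so this form is consistent with the same rule.
The trigger is the preceding segment, so the direction is progressive (perseverative).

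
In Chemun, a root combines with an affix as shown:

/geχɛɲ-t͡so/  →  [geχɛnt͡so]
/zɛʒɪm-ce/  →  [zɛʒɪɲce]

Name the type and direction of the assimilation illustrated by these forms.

The segment that alternates is /ɲ/, which surfaces as [n] when adjacent to /t͡s/.
/ɲ/ is palatal while /t͡s/ is alveolar; the output [n] is alveolar, matching the trigger — so the feature that spreads is place.
Manner and voice are unchanged, so the assimilation is partial, not total.
Checking the remaining alternation: /m/ → [ɲ] before /c/ (bilabial → palatal, matching palatal) — only place changes, and always toward the following segment.
Since the segment that changes precedes the conditioning segment, the assimilation is regressive.

regressive place assimilation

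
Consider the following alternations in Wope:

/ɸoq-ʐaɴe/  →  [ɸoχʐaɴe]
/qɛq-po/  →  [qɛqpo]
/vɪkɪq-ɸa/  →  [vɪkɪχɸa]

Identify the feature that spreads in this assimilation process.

manner

Comparing underlying and surface forms, /q/ → [χ] is the alternation; the neighbouring /ʐ/ is constant.
The change stop → fricative matches the manner of the following /ʐ/, identifying this as manner assimilation.
The same holds elsewhere in the data: /q/ → [χ] before /ɸ/ (stop → fricative, matching a fricative) — only manner changes, and always toward the following segment.
Nothing changes in [qɛqpo]: there the adjacent consonants already agree in manner (/q/ and /p/ are both stops), so this form is consistent with the same rule.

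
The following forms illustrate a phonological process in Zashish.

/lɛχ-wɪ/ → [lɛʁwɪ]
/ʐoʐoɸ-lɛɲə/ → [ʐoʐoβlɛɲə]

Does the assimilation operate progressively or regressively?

Underlying /χ/ is realised as [ʁ] next to /w/; /w/ itself does not change.
The change voiceless → voiced matches the voicing of the following /w/, identifying this as voicing assimilation.
The other alternating form patterns the same way: /ɸ/ → [β] before /l/ (voiceless → voiced, matching voiced) — only voicing changes, and always toward the following segment.
Since the segment that changes precedes the conditioning segment, the assimilation is regressive.

regressive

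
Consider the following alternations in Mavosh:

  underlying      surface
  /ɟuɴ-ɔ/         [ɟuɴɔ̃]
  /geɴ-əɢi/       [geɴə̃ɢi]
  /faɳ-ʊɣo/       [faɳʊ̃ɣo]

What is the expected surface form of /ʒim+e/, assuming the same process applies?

The data show progressive nasality assimilation (vowel nasalisation): /ɔ/ → [ɔ̃] after /ɴ/; /ə/ → [ə̃] after /ɴ/; /ʊ/ → [ʊ̃] after /ɳ/ — a vowel is nasalised by an immediately preceding nasal consonant.
The vowel /e/ is adjacent to the preceding nasal /m/, so it acquires [+nasal] and surfaces as [ẽ].

[ʒimẽ]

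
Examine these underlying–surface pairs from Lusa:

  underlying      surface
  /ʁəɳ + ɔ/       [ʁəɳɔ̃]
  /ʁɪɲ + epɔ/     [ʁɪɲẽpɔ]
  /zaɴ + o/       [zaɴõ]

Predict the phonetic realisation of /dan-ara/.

The data show progressive nasality assimilation (vowel nasalisation): /ɔ/ → [ɔ̃] after /ɳ/; /e/ → [ẽ] after /ɲ/; /o/ → [õ] after /ɴ/ — a vowel is nasalised by an immediately preceding nasal consonant.
The vowel /a/ is adjacent to the preceding nasal /n/, so it acquires [+nasal] and surfaces as [ã].

[danãra]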